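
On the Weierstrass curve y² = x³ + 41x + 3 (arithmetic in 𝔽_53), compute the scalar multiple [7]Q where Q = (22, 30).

(5, 42)

Repeated addition: build up to 7Q.
2Q: tangent at (22, 30): λ = (3·22² + 41)/(2·30) ≡ 9/7. 7⁻¹ ≡ 38 (mod 53), so λ ≡ 9·38 ≡ 24.
  x = λ² - 22 - 22 = 576 - 44 ≡ 2; y = λ·(22 - 2) - 30 ≡ 26. → (2, 26)
3Q: (2, 26) + (22, 30). λ = (30 - 26)/(22 - 2) ≡ 4/20 mod 53. 20⁻¹ ≡ 8 (mod 53) since 20·8 = 160 ≡ 1, so λ ≡ 32.
  x = λ² - 2 - 22 = 1024 - 24 ≡ 46; y = λ·(2 - 46) - 26 ≡ 50. → (46, 50)
4Q: (46, 50) + (22, 30). λ = (30 - 50)/(22 - 46) ≡ 33/29 mod 53. 29⁻¹ ≡ 11 (mod 53), so λ ≡ 45.
  x = λ² - 46 - 22 = 2025 - 68 ≡ 49; y = λ·(46 - 49) - 50 ≡ 27. → (49, 27)
5Q: (49, 27) + (22, 30). λ = (30 - 27)/(22 - 49) ≡ 3/26 mod 53. 26⁻¹ ≡ 51 (mod 53), so λ ≡ 47.
  x = λ² - 49 - 22 = 2209 - 71 ≡ 18; y = λ·(49 - 18) - 27 ≡ 52. → (18, 52)
6Q: (18, 52) + (22, 30). λ = (30 - 52)/(22 - 18) ≡ 31/4 mod 53. 4⁻¹ ≡ 40 (mod 53) since 4·40 = 160 ≡ 1, so λ ≡ 21.
  x = λ² - 18 - 22 = 441 - 40 ≡ 30; y = λ·(18 - 30) - 52 ≡ 14. → (30, 14)
7Q: (30, 14) + (22, 30). λ = (30 - 14)/(22 - 30) ≡ 16/45 mod 53. 45⁻¹ ≡ 33 (mod 53) since 45·33 = 1485 ≡ 1, so λ ≡ 51.
  x = λ² - 30 - 22 = 2601 - 52 ≡ 5; y = λ·(30 - 5) - 14 ≡ 42. → (5, 42)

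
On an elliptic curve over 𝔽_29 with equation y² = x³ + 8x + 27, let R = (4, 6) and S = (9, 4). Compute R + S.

(15, 10)

(4, 6) + (9, 4). λ = (4 - 6)/(9 - 4) ≡ 27/5 mod 29. 5⁻¹ ≡ 6 (mod 29) since 5·6 = 30 ≡ 1, so λ ≡ 17.
  x = λ² - 4 - 9 = 289 - 13 ≡ 15; y = λ·(4 - 15) - 6 ≡ 10. → (15, 10)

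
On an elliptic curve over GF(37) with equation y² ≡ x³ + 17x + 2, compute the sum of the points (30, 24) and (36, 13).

(30, 24) + (36, 13). λ = (13 - 24)/(36 - 30) ≡ 26/6 mod 37. 6⁻¹ ≡ 31 (mod 37), so λ ≡ 29.
  x = λ² - 30 - 36 = 841 - 66 ≡ 35; y = λ·(30 - 35) - 24 ≡ 16. → (35, 16)

(35, 16)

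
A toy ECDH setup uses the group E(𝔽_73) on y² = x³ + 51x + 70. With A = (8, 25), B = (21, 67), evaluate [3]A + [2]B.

(66, 63)

First 3A:
Repeated addition: build up to 3A.
2A: tangent at (8, 25): λ = (3·8² + 51)/(2·25) ≡ 24/50. 50⁻¹ ≡ 19 (mod 73) since 50·19 = 950 ≡ 1, so λ ≡ 24·19 ≡ 18.
  x = λ² - 8 - 8 = 324 - 16 ≡ 16; y = λ·(8 - 16) - 25 ≡ 50. → (16, 50)
3A: (16, 50) + (8, 25). λ = (25 - 50)/(8 - 16) ≡ 48/65 mod 73. 65⁻¹ ≡ 9 (mod 73) since 65·9 = 585 ≡ 1, so λ ≡ 67.
  x = λ² - 16 - 8 = 4489 - 24 ≡ 12; y = λ·(16 - 12) - 50 ≡ 72. → (12, 72)
3A = (12, 72).
Next 2B:
Repeated addition: build up to 2B.
2B: tangent at (21, 67): λ = (3·21² + 51)/(2·67) ≡ 60/61. 61⁻¹ ≡ 6 (mod 73) since 61·6 = 366 ≡ 1, so λ ≡ 60·6 ≡ 68.
  x = λ² - 21 - 21 = 4624 - 42 ≡ 56; y = λ·(21 - 56) - 67 ≡ 35. → (56, 35)
2B = (56, 35).
Finally 3A + 2B:
(12, 72) + (56, 35). λ = (35 - 72)/(56 - 12) ≡ 36/44 mod 73. 44⁻¹ ≡ 5 (mod 73), so λ ≡ 34.
  x = λ² - 12 - 56 = 1156 - 68 ≡ 66; y = λ·(12 - 66) - 72 ≡ 63. → (66, 63)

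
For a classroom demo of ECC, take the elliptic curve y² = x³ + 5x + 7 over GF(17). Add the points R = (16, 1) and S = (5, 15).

(9, 4)

(16, 1) + (5, 15). λ = (15 - 1)/(5 - 16) ≡ 14/6 mod 17. 6⁻¹ ≡ 3 (mod 17), so λ ≡ 8.
  x = λ² - 16 - 5 = 64 - 21 ≡ 9; y = λ·(16 - 9) - 1 ≡ 4. → (9, 4)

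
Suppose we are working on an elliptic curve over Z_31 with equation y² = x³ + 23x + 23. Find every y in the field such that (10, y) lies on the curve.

x³ + 23x + 23 = 1253 ≡ 13 (mod 31).
13 is a non-residue mod 31; no y exists.

none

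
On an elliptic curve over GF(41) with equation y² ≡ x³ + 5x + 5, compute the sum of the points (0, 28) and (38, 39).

(21, 8)

(0, 28) + (38, 39). λ = (39 - 28)/(38 - 0) ≡ 11/38 mod 41. 38⁻¹ ≡ 27 (mod 41) since 38·27 = 1026 ≡ 1, so λ ≡ 10.
  x = λ² - 0 - 38 = 100 - 38 ≡ 21; y = λ·(0 - 21) - 28 ≡ 8. → (21, 8)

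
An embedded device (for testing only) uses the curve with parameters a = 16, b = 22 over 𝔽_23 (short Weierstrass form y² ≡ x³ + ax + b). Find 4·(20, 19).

Write G = (20, 19).
Repeated addition: build up to 4G.
2G: tangent at (20, 19): λ = (3·20² + 16)/(2·19) ≡ 20/15. 15⁻¹ ≡ 20 (mod 23), so λ ≡ 20·20 ≡ 9.
  x = λ² - 20 - 20 = 81 - 40 ≡ 18; y = λ·(20 - 18) - 19 ≡ 22. → (18, 22)
3G: (18, 22) + (20, 19). λ = (19 - 22)/(20 - 18) ≡ 20/2 mod 23. 2⁻¹ ≡ 12 (mod 23) since 2·12 = 24 ≡ 1, so λ ≡ 10.
  x = λ² - 18 - 20 = 100 - 38 ≡ 16; y = λ·(18 - 16) - 22 ≡ 21. → (16, 21)
4G: (16, 21) + (20, 19). λ = (19 - 21)/(20 - 16) ≡ 21/4 mod 23. 4⁻¹ ≡ 6 (mod 23), so λ ≡ 11.
  x = λ² - 16 - 20 = 121 - 36 ≡ 16; y = λ·(16 - 16) - 21 ≡ 2. → (16, 2)

(16, 2)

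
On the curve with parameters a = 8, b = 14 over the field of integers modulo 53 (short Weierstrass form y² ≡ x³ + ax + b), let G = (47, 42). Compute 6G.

(21, 3)

Double-and-add on 6 = (110)₂. Start with G = (47, 42) for the leading 1-bit.
double: tangent at (47, 42): λ = (3·47² + 8)/(2·42) ≡ 10/31. 31⁻¹ ≡ 12 (mod 53) since 31·12 = 372 ≡ 1, so λ ≡ 10·12 ≡ 14.
  x = λ² - 47 - 47 = 196 - 94 ≡ 49; y = λ·(47 - 49) - 42 ≡ 36. → (49, 36)
add G: (49, 36) + (47, 42). λ = (42 - 36)/(47 - 49) ≡ 6/51 mod 53. 51⁻¹ ≡ 26 (mod 53) since 51·26 = 1326 ≡ 1, so λ ≡ 50.
  x = λ² - 49 - 47 = 2500 - 96 ≡ 19; y = λ·(49 - 19) - 36 ≡ 33. → (19, 33)
double: tangent at (19, 33): λ = (3·19² + 8)/(2·33) ≡ 31/13. 13⁻¹ ≡ 49 (mod 53), so λ ≡ 31·49 ≡ 35.
  x = λ² - 19 - 19 = 1225 - 38 ≡ 21; y = λ·(19 - 21) - 33 ≡ 3. → (21, 3)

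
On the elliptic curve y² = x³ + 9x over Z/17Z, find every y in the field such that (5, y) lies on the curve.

x³ + 9x + 0 = 170 ≡ 0 (mod 17).
Only y = 0 satisfies y² ≡ 0.

0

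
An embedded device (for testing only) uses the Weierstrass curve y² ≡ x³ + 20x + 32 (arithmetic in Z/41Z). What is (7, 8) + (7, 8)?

(32, 36)

tangent at (7, 8): λ = (3·7² + 20)/(2·8) ≡ 3/16. 16⁻¹ ≡ 18 (mod 41), so λ ≡ 3·18 ≡ 13.
  x = λ² - 7 - 7 = 169 - 14 ≡ 32; y = λ·(7 - 32) - 8 ≡ 36. → (32, 36)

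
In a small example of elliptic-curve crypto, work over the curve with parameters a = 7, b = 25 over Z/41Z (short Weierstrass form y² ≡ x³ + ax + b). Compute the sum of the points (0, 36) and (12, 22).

(0, 36) + (12, 22). λ = (22 - 36)/(12 - 0) ≡ 27/12 mod 41. 12⁻¹ ≡ 24 (mod 41) since 12·24 = 288 ≡ 1, so λ ≡ 33.
  x = λ² - 0 - 12 = 1089 - 12 ≡ 11; y = λ·(0 - 11) - 36 ≡ 11. → (11, 11)

(11, 11)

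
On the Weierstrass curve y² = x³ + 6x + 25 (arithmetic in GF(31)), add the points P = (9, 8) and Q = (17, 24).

(9, 8) + (17, 24). λ = (24 - 8)/(17 - 9) ≡ 16/8 mod 31. 8⁻¹ ≡ 4 (mod 31), so λ ≡ 2.
  x = λ² - 9 - 17 = 4 - 26 ≡ 9; y = λ·(9 - 9) - 8 ≡ 23. → (9, 23)

(9, 23)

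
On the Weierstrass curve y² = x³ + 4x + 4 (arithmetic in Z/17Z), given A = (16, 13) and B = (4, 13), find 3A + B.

(0, 15)

First 3A:
Repeated addition: build up to 3A.
2A: tangent at (16, 13): λ = (3·16² + 4)/(2·13) ≡ 7/9. 9⁻¹ ≡ 2 (mod 17), so λ ≡ 7·2 ≡ 14.
  x = λ² - 16 - 16 = 196 - 32 ≡ 11; y = λ·(16 - 11) - 13 ≡ 6. → (11, 6)
3A: (11, 6) + (16, 13). λ = (13 - 6)/(16 - 11) ≡ 7/5 mod 17. 5⁻¹ ≡ 7 (mod 17) since 5·7 = 35 ≡ 1, so λ ≡ 15.
  x = λ² - 11 - 16 = 225 - 27 ≡ 11; y = λ·(11 - 11) - 6 ≡ 11. → (11, 11)
3A = (11, 11).
Finally 3A + B:
(11, 11) + (4, 13). λ = (13 - 11)/(4 - 11) ≡ 2/10 mod 17. 10⁻¹ ≡ 12 (mod 17), so λ ≡ 7.
  x = λ² - 11 - 4 = 49 - 15 ≡ 0; y = λ·(11 - 0) - 11 ≡ 15. → (0, 15)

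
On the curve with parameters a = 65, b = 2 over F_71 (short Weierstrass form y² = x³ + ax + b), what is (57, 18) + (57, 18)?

tangent at (57, 18): λ = (3·57² + 65)/(2·18) ≡ 14/36. 36⁻¹ ≡ 2 (mod 71) since 36·2 = 72 ≡ 1, so λ ≡ 14·2 ≡ 28.
  x = λ² - 57 - 57 = 784 - 114 ≡ 31; y = λ·(57 - 31) - 18 ≡ 0. → (31, 0)

(31, 0)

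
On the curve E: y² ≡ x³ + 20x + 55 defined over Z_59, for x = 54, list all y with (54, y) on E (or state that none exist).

19, 40

x³ + 20x + 55 = 158599 ≡ 7 (mod 59).
Square roots of 7 mod 59: 19 and 40 (since 19² = 361 ≡ 7).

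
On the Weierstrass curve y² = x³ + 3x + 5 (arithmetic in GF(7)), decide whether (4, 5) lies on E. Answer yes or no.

yes

y² = 5² ≡ 4; x³ + 3x + 5 = 81 ≡ 4 (mod 7). 4 = 4.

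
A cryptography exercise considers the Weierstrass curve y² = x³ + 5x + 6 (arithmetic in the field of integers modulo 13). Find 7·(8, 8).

(8, 5)

Write G = (8, 8).
Double-and-add on 7 = (111)₂. Start with G = (8, 8) for the leading 1-bit.
double: tangent at (8, 8): λ = (3·8² + 5)/(2·8) ≡ 2/3. 3⁻¹ ≡ 9 (mod 13), so λ ≡ 2·9 ≡ 5.
  x = λ² - 8 - 8 = 25 - 16 ≡ 9; y = λ·(8 - 9) - 8 ≡ 0. → (9, 0)
add G: (9, 0) + (8, 8). λ = (8 - 0)/(8 - 9) ≡ 8/12 mod 13. 12⁻¹ ≡ 12 (mod 13) since 12·12 = 144 ≡ 1, so λ ≡ 5.
  x = λ² - 9 - 8 = 25 - 17 ≡ 8; y = λ·(9 - 8) - 0 ≡ 5. → (8, 5)
double: tangent at (8, 5): λ = (3·8² + 5)/(2·5) ≡ 2/10. 10⁻¹ ≡ 4 (mod 13), so λ ≡ 2·4 ≡ 8.
  x = λ² - 8 - 8 = 64 - 16 ≡ 9; y = λ·(8 - 9) - 5 ≡ 0. → (9, 0)
add G: (9, 0) + (8, 8). λ = (8 - 0)/(8 - 9) ≡ 8/12 mod 13. 12⁻¹ ≡ 12 (mod 13) since 12·12 = 144 ≡ 1, so λ ≡ 5.
  x = λ² - 9 - 8 = 25 - 17 ≡ 8; y = λ·(9 - 8) - 0 ≡ 5. → (8, 5)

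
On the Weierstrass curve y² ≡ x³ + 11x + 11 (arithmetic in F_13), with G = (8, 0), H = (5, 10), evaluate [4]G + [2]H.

(12, 8)

First 4G:
Double-and-add on 4 = (100)₂. Start with G = (8, 0) for the leading 1-bit.
double: (8, 0) + (8, 0): same x and y₁ ≡ -y₂, so the sum is O.
double: O + O = O (identity).
4G = O.
Next 2H:
Repeated addition: build up to 2H.
2H: tangent at (5, 10): λ = (3·5² + 11)/(2·10) ≡ 8/7. 7⁻¹ ≡ 2 (mod 13), so λ ≡ 8·2 ≡ 3.
  x = λ² - 5 - 5 = 9 - 10 ≡ 12; y = λ·(5 - 12) - 10 ≡ 8. → (12, 8)
2H = (12, 8).
Finally 4G + 2H:
O + (12, 8) = (12, 8) (identity).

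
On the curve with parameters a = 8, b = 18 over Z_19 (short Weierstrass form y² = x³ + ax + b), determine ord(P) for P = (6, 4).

6

2P: tangent at (6, 4): λ = (3·6² + 8)/(2·4) ≡ 2/8. 8⁻¹ ≡ 12 (mod 19), so λ ≡ 2·12 ≡ 5.
  x = λ² - 6 - 6 = 25 - 12 ≡ 13; y = λ·(6 - 13) - 4 ≡ 18. → (13, 18)
3P: (13, 18) + (6, 4). λ = (4 - 18)/(6 - 13) ≡ 5/12 mod 19. 12⁻¹ ≡ 8 (mod 19) since 12·8 = 96 ≡ 1, so λ ≡ 2.
  x = λ² - 13 - 6 = 4 - 19 ≡ 4; y = λ·(13 - 4) - 18 ≡ 0. → (4, 0)
4P: (4, 0) + (6, 4). λ = (4 - 0)/(6 - 4) ≡ 4/2 mod 19. 2⁻¹ ≡ 10 (mod 19), so λ ≡ 2.
  x = λ² - 4 - 6 = 4 - 10 ≡ 13; y = λ·(4 - 13) - 0 ≡ 1. → (13, 1)
5P: (13, 1) + (6, 4). λ = (4 - 1)/(6 - 13) ≡ 3/12 mod 19. 12⁻¹ ≡ 8 (mod 19) since 12·8 = 96 ≡ 1, so λ ≡ 5.
  x = λ² - 13 - 6 = 25 - 19 ≡ 6; y = λ·(13 - 6) - 1 ≡ 15. → (6, 15)
6P: (6, 15) + (6, 4): same x and y₁ ≡ -y₂, so the sum is O.
6P = O, so the order is 6.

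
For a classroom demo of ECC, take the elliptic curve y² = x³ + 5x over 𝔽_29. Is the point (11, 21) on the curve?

no

y² = 21² ≡ 6; x³ + 5x + 0 = 1386 ≡ 23 (mod 29). 6 ≠ 23.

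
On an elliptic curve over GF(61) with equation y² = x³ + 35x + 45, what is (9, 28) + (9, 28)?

(38, 35)

tangent at (9, 28): λ = (3·9² + 35)/(2·28) ≡ 34/56. 56⁻¹ ≡ 12 (mod 61), so λ ≡ 34·12 ≡ 42.
  x = λ² - 9 - 9 = 1764 - 18 ≡ 38; y = λ·(9 - 38) - 28 ≡ 35. → (38, 35)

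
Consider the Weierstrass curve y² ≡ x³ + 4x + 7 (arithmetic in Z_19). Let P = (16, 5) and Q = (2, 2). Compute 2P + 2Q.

First 2P:
Repeated addition: build up to 2P.
2P: tangent at (16, 5): λ = (3·16² + 4)/(2·5) ≡ 12/10. 10⁻¹ ≡ 2 (mod 19) since 10·2 = 20 ≡ 1, so λ ≡ 12·2 ≡ 5.
  x = λ² - 16 - 16 = 25 - 32 ≡ 12; y = λ·(16 - 12) - 5 ≡ 15. → (12, 15)
2P = (12, 15).
Next 2Q:
Repeated addition: build up to 2Q.
2Q: tangent at (2, 2): λ = (3·2² + 4)/(2·2) ≡ 16/4. 4⁻¹ ≡ 5 (mod 19) since 4·5 = 20 ≡ 1, so λ ≡ 16·5 ≡ 4.
  x = λ² - 2 - 2 = 16 - 4 ≡ 12; y = λ·(2 - 12) - 2 ≡ 15. → (12, 15)
2Q = (12, 15).
Finally 2P + 2Q:
tangent at (12, 15): λ = (3·12² + 4)/(2·15) ≡ 18/11. 11⁻¹ ≡ 7 (mod 19) since 11·7 = 77 ≡ 1, so λ ≡ 18·7 ≡ 12.
  x = λ² - 12 - 12 = 144 - 24 ≡ 6; y = λ·(12 - 6) - 15 ≡ 0. → (6, 0)

(6, 0)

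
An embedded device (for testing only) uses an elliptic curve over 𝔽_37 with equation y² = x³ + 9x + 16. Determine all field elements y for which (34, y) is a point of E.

6, 31

x³ + 9x + 16 = 39626 ≡ 36 (mod 37).
Square roots of 36 mod 37: 6 and 31 (since 6² = 36 ≡ 36).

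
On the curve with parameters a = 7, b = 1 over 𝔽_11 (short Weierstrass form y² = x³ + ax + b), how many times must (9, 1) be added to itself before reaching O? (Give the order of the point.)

3

2P: tangent at (9, 1): λ = (3·9² + 7)/(2·1) ≡ 8/2. 2⁻¹ ≡ 6 (mod 11) since 2·6 = 12 ≡ 1, so λ ≡ 8·6 ≡ 4.
  x = λ² - 9 - 9 = 16 - 18 ≡ 9; y = λ·(9 - 9) - 1 ≡ 10. → (9, 10)
3P: (9, 10) + (9, 1): same x and y₁ ≡ -y₂, so the sum is O.
3P = O, so the order is 3.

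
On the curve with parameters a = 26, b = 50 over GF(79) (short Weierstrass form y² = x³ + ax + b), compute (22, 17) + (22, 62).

The two points share x = 22 and their y-coordinates satisfy 17 + 62 ≡ 0 (mod 79), so they are inverses. Their sum is O.

O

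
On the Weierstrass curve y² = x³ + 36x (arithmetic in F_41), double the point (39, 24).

(5, 10)

tangent at (39, 24): λ = (3·39² + 36)/(2·24) ≡ 7/7. 7⁻¹ ≡ 6 (mod 41), so λ ≡ 7·6 ≡ 1.
  x = λ² - 39 - 39 = 1 - 78 ≡ 5; y = λ·(39 - 5) - 24 ≡ 10. → (5, 10)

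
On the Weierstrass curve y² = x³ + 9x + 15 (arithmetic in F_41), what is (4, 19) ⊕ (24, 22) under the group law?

(4, 19) + (24, 22). λ = (22 - 19)/(24 - 4) ≡ 3/20 mod 41. 20⁻¹ ≡ 39 (mod 41), so λ ≡ 35.
  x = λ² - 4 - 24 = 1225 - 28 ≡ 8; y = λ·(4 - 8) - 19 ≡ 5. → (8, 5)

(8, 5)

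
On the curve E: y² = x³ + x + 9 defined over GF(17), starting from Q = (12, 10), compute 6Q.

(13, 3)

Repeated addition: build up to 6Q.
2Q: tangent at (12, 10): λ = (3·12² + 1)/(2·10) ≡ 8/3. 3⁻¹ ≡ 6 (mod 17), so λ ≡ 8·6 ≡ 14.
  x = λ² - 12 - 12 = 196 - 24 ≡ 2; y = λ·(12 - 2) - 10 ≡ 11. → (2, 11)
3Q: (2, 11) + (12, 10). λ = (10 - 11)/(12 - 2) ≡ 16/10 mod 17. 10⁻¹ ≡ 12 (mod 17) since 10·12 = 120 ≡ 1, so λ ≡ 5.
  x = λ² - 2 - 12 = 25 - 14 ≡ 11; y = λ·(2 - 11) - 11 ≡ 12. → (11, 12)
4Q: (11, 12) + (12, 10). λ = (10 - 12)/(12 - 11) ≡ 15/1 mod 17. 1⁻¹ ≡ 1 (mod 17) since 1·1 = 1 ≡ 1, so λ ≡ 15.
  x = λ² - 11 - 12 = 225 - 23 ≡ 15; y = λ·(11 - 15) - 12 ≡ 13. → (15, 13)
5Q: (15, 13) + (12, 10). λ = (10 - 13)/(12 - 15) ≡ 14/14 mod 17. 14⁻¹ ≡ 11 (mod 17) since 14·11 = 154 ≡ 1, so λ ≡ 1.
  x = λ² - 15 - 12 = 1 - 27 ≡ 8; y = λ·(15 - 8) - 13 ≡ 11. → (8, 11)
6Q: (8, 11) + (12, 10). λ = (10 - 11)/(12 - 8) ≡ 16/4 mod 17. 4⁻¹ ≡ 13 (mod 17) since 4·13 = 52 ≡ 1, so λ ≡ 4.
  x = λ² - 8 - 12 = 16 - 20 ≡ 13; y = λ·(8 - 13) - 11 ≡ 3. → (13, 3)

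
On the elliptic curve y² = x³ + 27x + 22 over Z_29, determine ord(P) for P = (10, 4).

2P: tangent at (10, 4): λ = (3·10² + 27)/(2·4) ≡ 8/8. 8⁻¹ ≡ 11 (mod 29) since 8·11 = 88 ≡ 1, so λ ≡ 8·11 ≡ 1.
  x = λ² - 10 - 10 = 1 - 20 ≡ 10; y = λ·(10 - 10) - 4 ≡ 25. → (10, 25)
3P: (10, 25) + (10, 4): same x and y₁ ≡ -y₂, so the sum is 𝒪.
3P = 𝒪, so the order is 3.

3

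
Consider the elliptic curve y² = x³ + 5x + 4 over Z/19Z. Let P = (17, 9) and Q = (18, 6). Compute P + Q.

(12, 14)

(17, 9) + (18, 6). λ = (6 - 9)/(18 - 17) ≡ 16/1 mod 19. 1⁻¹ ≡ 1 (mod 19), so λ ≡ 16.
  x = λ² - 17 - 18 = 256 - 35 ≡ 12; y = λ·(17 - 12) - 9 ≡ 14. → (12, 14)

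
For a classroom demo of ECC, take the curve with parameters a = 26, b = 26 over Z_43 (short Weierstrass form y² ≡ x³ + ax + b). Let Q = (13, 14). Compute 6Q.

Double-and-add on 6 = (110)₂. Start with Q = (13, 14) for the leading 1-bit.
double: tangent at (13, 14): λ = (3·13² + 26)/(2·14) ≡ 17/28. 28⁻¹ ≡ 20 (mod 43) since 28·20 = 560 ≡ 1, so λ ≡ 17·20 ≡ 39.
  x = λ² - 13 - 13 = 1521 - 26 ≡ 33; y = λ·(13 - 33) - 14 ≡ 23. → (33, 23)
add Q: (33, 23) + (13, 14). λ = (14 - 23)/(13 - 33) ≡ 34/23 mod 43. 23⁻¹ ≡ 15 (mod 43) since 23·15 = 345 ≡ 1, so λ ≡ 37.
  x = λ² - 33 - 13 = 1369 - 46 ≡ 33; y = λ·(33 - 33) - 23 ≡ 20. → (33, 20)
double: tangent at (33, 20): λ = (3·33² + 26)/(2·20) ≡ 25/40. 40⁻¹ ≡ 14 (mod 43) since 40·14 = 560 ≡ 1, so λ ≡ 25·14 ≡ 6.
  x = λ² - 33 - 33 = 36 - 66 ≡ 13; y = λ·(33 - 13) - 20 ≡ 14. → (13, 14)

(13, 14)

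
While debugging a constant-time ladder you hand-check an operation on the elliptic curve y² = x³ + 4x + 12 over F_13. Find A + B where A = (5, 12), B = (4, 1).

(5, 12) + (4, 1). λ = (1 - 12)/(4 - 5) ≡ 2/12 mod 13. 12⁻¹ ≡ 12 (mod 13) since 12·12 = 144 ≡ 1, so λ ≡ 11.
  x = λ² - 5 - 4 = 121 - 9 ≡ 8; y = λ·(5 - 8) - 12 ≡ 7. → (8, 7)

(8, 7)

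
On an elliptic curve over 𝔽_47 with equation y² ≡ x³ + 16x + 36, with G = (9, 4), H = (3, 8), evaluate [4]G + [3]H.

(37, 2)

First 4G:
Double-and-add on 4 = (100)₂. Start with G = (9, 4) for the leading 1-bit.
double: tangent at (9, 4): λ = (3·9² + 16)/(2·4) ≡ 24/8. 8⁻¹ ≡ 6 (mod 47), so λ ≡ 24·6 ≡ 3.
  x = λ² - 9 - 9 = 9 - 18 ≡ 38; y = λ·(9 - 38) - 4 ≡ 3. → (38, 3)
double: tangent at (38, 3): λ = (3·38² + 16)/(2·3) ≡ 24/6. 6⁻¹ ≡ 8 (mod 47) since 6·8 = 48 ≡ 1, so λ ≡ 24·8 ≡ 4.
  x = λ² - 38 - 38 = 16 - 76 ≡ 34; y = λ·(38 - 34) - 3 ≡ 13. → (34, 13)
4G = (34, 13).
Next 3H:
Repeated addition: build up to 3H.
2H: tangent at (3, 8): λ = (3·3² + 16)/(2·8) ≡ 43/16. 16⁻¹ ≡ 3 (mod 47), so λ ≡ 43·3 ≡ 35.
  x = λ² - 3 - 3 = 1225 - 6 ≡ 44; y = λ·(3 - 44) - 8 ≡ 14. → (44, 14)
3H: (44, 14) + (3, 8). λ = (8 - 14)/(3 - 44) ≡ 41/6 mod 47. 6⁻¹ ≡ 8 (mod 47) since 6·8 = 48 ≡ 1, so λ ≡ 46.
  x = λ² - 44 - 3 = 2116 - 47 ≡ 1; y = λ·(44 - 1) - 14 ≡ 37. → (1, 37)
3H = (1, 37).
Finally 4G + 3H:
(34, 13) + (1, 37). λ = (37 - 13)/(1 - 34) ≡ 24/14 mod 47. 14⁻¹ ≡ 37 (mod 47), so λ ≡ 42.
  x = λ² - 34 - 1 = 1764 - 35 ≡ 37; y = λ·(34 - 37) - 13 ≡ 2. → (37, 2)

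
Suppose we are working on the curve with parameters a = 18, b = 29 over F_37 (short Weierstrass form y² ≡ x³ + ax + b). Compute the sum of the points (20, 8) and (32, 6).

(20, 8) + (32, 6). λ = (6 - 8)/(32 - 20) ≡ 35/12 mod 37. 12⁻¹ ≡ 34 (mod 37), so λ ≡ 6.
  x = λ² - 20 - 32 = 36 - 52 ≡ 21; y = λ·(20 - 21) - 8 ≡ 23. → (21, 23)

(21, 23)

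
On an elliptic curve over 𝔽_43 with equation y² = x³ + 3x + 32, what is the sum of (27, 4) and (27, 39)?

O

The two points share x = 27 and their y-coordinates satisfy 4 + 39 ≡ 0 (mod 43), so they are inverses. Their sum is ∞.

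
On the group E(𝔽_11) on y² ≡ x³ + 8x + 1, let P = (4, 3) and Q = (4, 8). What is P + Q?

O

The two points share x = 4 and their y-coordinates satisfy 3 + 8 ≡ 0 (mod 11), so they are inverses. Their sum is 𝒪.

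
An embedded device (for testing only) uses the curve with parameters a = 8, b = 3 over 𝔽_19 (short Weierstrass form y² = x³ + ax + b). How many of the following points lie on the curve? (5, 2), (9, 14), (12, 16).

1

(5, 2): 2² ≡ 4, rhs ≡ 16 → off.
(9, 14): 14² ≡ 6, rhs ≡ 6 → on.
(12, 16): 16² ≡ 9, rhs ≡ 3 → off.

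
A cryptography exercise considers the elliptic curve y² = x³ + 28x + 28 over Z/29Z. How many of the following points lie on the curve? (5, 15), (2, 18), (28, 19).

1

(5, 15): 15² ≡ 22, rhs ≡ 3 → off.
(2, 18): 18² ≡ 5, rhs ≡ 5 → on.
(28, 19): 19² ≡ 13, rhs ≡ 28 → off.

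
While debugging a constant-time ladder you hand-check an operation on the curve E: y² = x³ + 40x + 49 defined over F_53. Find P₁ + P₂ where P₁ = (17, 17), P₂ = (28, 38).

(48, 25)

(17, 17) + (28, 38). λ = (38 - 17)/(28 - 17) ≡ 21/11 mod 53. 11⁻¹ ≡ 29 (mod 53), so λ ≡ 26.
  x = λ² - 17 - 28 = 676 - 45 ≡ 48; y = λ·(17 - 48) - 17 ≡ 25. → (48, 25)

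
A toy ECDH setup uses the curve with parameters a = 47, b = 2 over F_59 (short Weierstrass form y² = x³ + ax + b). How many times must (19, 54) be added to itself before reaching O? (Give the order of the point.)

9

2P: tangent at (19, 54): λ = (3·19² + 47)/(2·54) ≡ 9/49. 49⁻¹ ≡ 53 (mod 59) since 49·53 = 2597 ≡ 1, so λ ≡ 9·53 ≡ 5.
  x = λ² - 19 - 19 = 25 - 38 ≡ 46; y = λ·(19 - 46) - 54 ≡ 47. → (46, 47)
3P: (46, 47) + (19, 54). λ = (54 - 47)/(19 - 46) ≡ 7/32 mod 59. 32⁻¹ ≡ 24 (mod 59) since 32·24 = 768 ≡ 1, so λ ≡ 50.
  x = λ² - 46 - 19 = 2500 - 65 ≡ 16; y = λ·(46 - 16) - 47 ≡ 37. → (16, 37)
4P: (16, 37) + (19, 54). λ = (54 - 37)/(19 - 16) ≡ 17/3 mod 59. 3⁻¹ ≡ 20 (mod 59), so λ ≡ 45.
  x = λ² - 16 - 19 = 2025 - 35 ≡ 43; y = λ·(16 - 43) - 37 ≡ 46. → (43, 46)
5P: (43, 46) + (19, 54). λ = (54 - 46)/(19 - 43) ≡ 8/35 mod 59. 35⁻¹ ≡ 27 (mod 59), so λ ≡ 39.
  x = λ² - 43 - 19 = 1521 - 62 ≡ 43; y = λ·(43 - 43) - 46 ≡ 13. → (43, 13)
6P: (43, 13) + (19, 54). λ = (54 - 13)/(19 - 43) ≡ 41/35 mod 59. 35⁻¹ ≡ 27 (mod 59), so λ ≡ 45.
  x = λ² - 43 - 19 = 2025 - 62 ≡ 16; y = λ·(43 - 16) - 13 ≡ 22. → (16, 22)
7P: (16, 22) + (19, 54). λ = (54 - 22)/(19 - 16) ≡ 32/3 mod 59. 3⁻¹ ≡ 20 (mod 59) since 3·20 = 60 ≡ 1, so λ ≡ 50.
  x = λ² - 16 - 19 = 2500 - 35 ≡ 46; y = λ·(16 - 46) - 22 ≡ 12. → (46, 12)
8P: (46, 12) + (19, 54). λ = (54 - 12)/(19 - 46) ≡ 42/32 mod 59. 32⁻¹ ≡ 24 (mod 59), so λ ≡ 5.
  x = λ² - 46 - 19 = 25 - 65 ≡ 19; y = λ·(46 - 19) - 12 ≡ 5. → (19, 5)
9P: (19, 5) + (19, 54): same x and y₁ ≡ -y₂, so the sum is O.
9P = O, so the order is 9.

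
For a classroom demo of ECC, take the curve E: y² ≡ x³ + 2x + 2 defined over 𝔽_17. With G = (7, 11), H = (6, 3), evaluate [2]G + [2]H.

(9, 16)

First 2G:
Repeated addition: build up to 2G.
2G: tangent at (7, 11): λ = (3·7² + 2)/(2·11) ≡ 13/5. 5⁻¹ ≡ 7 (mod 17) since 5·7 = 35 ≡ 1, so λ ≡ 13·7 ≡ 6.
  x = λ² - 7 - 7 = 36 - 14 ≡ 5; y = λ·(7 - 5) - 11 ≡ 1. → (5, 1)
2G = (5, 1).
Next 2H:
Repeated addition: build up to 2H.
2H: tangent at (6, 3): λ = (3·6² + 2)/(2·3) ≡ 8/6. 6⁻¹ ≡ 3 (mod 17), so λ ≡ 8·3 ≡ 7.
  x = λ² - 6 - 6 = 49 - 12 ≡ 3; y = λ·(6 - 3) - 3 ≡ 1. → (3, 1)
2H = (3, 1).
Finally 2G + 2H:
(5, 1) + (3, 1). λ = (1 - 1)/(3 - 5) ≡ 0/15 mod 17. 15⁻¹ ≡ 8 (mod 17), so λ ≡ 0.
  x = λ² - 5 - 3 = 0 - 8 ≡ 9; y = λ·(5 - 9) - 1 ≡ 16. → (9, 16)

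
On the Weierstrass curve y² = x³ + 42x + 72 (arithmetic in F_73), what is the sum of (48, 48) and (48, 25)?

The two points share x = 48 and their y-coordinates satisfy 48 + 25 ≡ 0 (mod 73), so they are inverses. Their sum is the point at infinity.

O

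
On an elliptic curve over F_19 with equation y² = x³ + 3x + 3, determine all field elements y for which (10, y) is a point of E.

8, 11

x³ + 3x + 3 = 1033 ≡ 7 (mod 19).
Square roots of 7 mod 19: 8 and 11 (since 8² = 64 ≡ 7).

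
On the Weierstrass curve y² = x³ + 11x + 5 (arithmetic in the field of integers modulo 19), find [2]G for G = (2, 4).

(1, 6)

tangent at (2, 4): λ = (3·2² + 11)/(2·4) ≡ 4/8. 8⁻¹ ≡ 12 (mod 19), so λ ≡ 4·12 ≡ 10.
  x = λ² - 2 - 2 = 100 - 4 ≡ 1; y = λ·(2 - 1) - 4 ≡ 6. → (1, 6)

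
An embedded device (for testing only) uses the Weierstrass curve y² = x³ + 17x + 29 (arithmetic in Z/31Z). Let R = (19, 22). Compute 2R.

(29, 7)

tangent at (19, 22): λ = (3·19² + 17)/(2·22) ≡ 15/13. 13⁻¹ ≡ 12 (mod 31) since 13·12 = 156 ≡ 1, so λ ≡ 15·12 ≡ 25.
  x = λ² - 19 - 19 = 625 - 38 ≡ 29; y = λ·(19 - 29) - 22 ≡ 7. → (29, 7)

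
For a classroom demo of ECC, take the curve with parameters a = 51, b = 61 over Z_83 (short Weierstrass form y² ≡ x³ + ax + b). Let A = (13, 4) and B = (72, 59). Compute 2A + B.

(72, 24)

First 2A:
Repeated addition: build up to 2A.
2A: tangent at (13, 4): λ = (3·13² + 51)/(2·4) ≡ 60/8. 8⁻¹ ≡ 52 (mod 83), so λ ≡ 60·52 ≡ 49.
  x = λ² - 13 - 13 = 2401 - 26 ≡ 51; y = λ·(13 - 51) - 4 ≡ 43. → (51, 43)
2A = (51, 43).
Finally 2A + B:
(51, 43) + (72, 59). λ = (59 - 43)/(72 - 51) ≡ 16/21 mod 83. 21⁻¹ ≡ 4 (mod 83) since 21·4 = 84 ≡ 1, so λ ≡ 64.
  x = λ² - 51 - 72 = 4096 - 123 ≡ 72; y = λ·(51 - 72) - 43 ≡ 24. → (72, 24)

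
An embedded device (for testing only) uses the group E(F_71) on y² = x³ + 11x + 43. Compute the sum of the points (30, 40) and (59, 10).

(30, 40) + (59, 10). λ = (10 - 40)/(59 - 30) ≡ 41/29 mod 71. 29⁻¹ ≡ 49 (mod 71), so λ ≡ 21.
  x = λ² - 30 - 59 = 441 - 89 ≡ 68; y = λ·(30 - 68) - 40 ≡ 14. → (68, 14)

(68, 14)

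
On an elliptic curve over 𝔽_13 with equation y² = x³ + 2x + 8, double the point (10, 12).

tangent at (10, 12): λ = (3·10² + 2)/(2·12) ≡ 3/11. 11⁻¹ ≡ 6 (mod 13) since 11·6 = 66 ≡ 1, so λ ≡ 3·6 ≡ 5.
  x = λ² - 10 - 10 = 25 - 20 ≡ 5; y = λ·(10 - 5) - 12 ≡ 0. → (5, 0)

(5, 0)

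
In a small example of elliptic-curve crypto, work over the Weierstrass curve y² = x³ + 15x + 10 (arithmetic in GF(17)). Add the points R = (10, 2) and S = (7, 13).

(4, 10)

(10, 2) + (7, 13). λ = (13 - 2)/(7 - 10) ≡ 11/14 mod 17. 14⁻¹ ≡ 11 (mod 17), so λ ≡ 2.
  x = λ² - 10 - 7 = 4 - 17 ≡ 4; y = λ·(10 - 4) - 2 ≡ 10. → (4, 10)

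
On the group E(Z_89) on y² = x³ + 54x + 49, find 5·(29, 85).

(71, 3)

Write G = (29, 85).
Double-and-add on 5 = (101)₂. Start with G = (29, 85) for the leading 1-bit.
double: tangent at (29, 85): λ = (3·29² + 54)/(2·85) ≡ 85/81. 81⁻¹ ≡ 11 (mod 89), so λ ≡ 85·11 ≡ 45.
  x = λ² - 29 - 29 = 2025 - 58 ≡ 9; y = λ·(29 - 9) - 85 ≡ 14. → (9, 14)
double: tangent at (9, 14): λ = (3·9² + 54)/(2·14) ≡ 30/28. 28⁻¹ ≡ 35 (mod 89), so λ ≡ 30·35 ≡ 71.
  x = λ² - 9 - 9 = 5041 - 18 ≡ 39; y = λ·(9 - 39) - 14 ≡ 81. → (39, 81)
add G: (39, 81) + (29, 85). λ = (85 - 81)/(29 - 39) ≡ 4/79 mod 89. 79⁻¹ ≡ 80 (mod 89), so λ ≡ 53.
  x = λ² - 39 - 29 = 2809 - 68 ≡ 71; y = λ·(39 - 71) - 81 ≡ 3. → (71, 3)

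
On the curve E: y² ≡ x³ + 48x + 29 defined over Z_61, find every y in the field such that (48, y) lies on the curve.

21, 40

x³ + 48x + 29 = 112925 ≡ 14 (mod 61).
Square roots of 14 mod 61: 21 and 40 (since 21² = 441 ≡ 14).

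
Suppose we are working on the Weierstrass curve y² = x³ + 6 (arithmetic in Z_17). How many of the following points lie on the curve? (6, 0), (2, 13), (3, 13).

1

(6, 0): 0² ≡ 0, rhs ≡ 1 → off.
(2, 13): 13² ≡ 16, rhs ≡ 14 → off.
(3, 13): 13² ≡ 16, rhs ≡ 16 → on.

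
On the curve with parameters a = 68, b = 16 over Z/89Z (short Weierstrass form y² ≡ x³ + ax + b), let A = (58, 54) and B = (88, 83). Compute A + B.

(58, 54) + (88, 83). λ = (83 - 54)/(88 - 58) ≡ 29/30 mod 89. 30⁻¹ ≡ 3 (mod 89), so λ ≡ 87.
  x = λ² - 58 - 88 = 7569 - 146 ≡ 36; y = λ·(58 - 36) - 54 ≡ 80. → (36, 80)

(36, 80)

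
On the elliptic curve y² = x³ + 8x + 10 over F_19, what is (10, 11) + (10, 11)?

tangent at (10, 11): λ = (3·10² + 8)/(2·11) ≡ 4/3. 3⁻¹ ≡ 13 (mod 19), so λ ≡ 4·13 ≡ 14.
  x = λ² - 10 - 10 = 196 - 20 ≡ 5; y = λ·(10 - 5) - 11 ≡ 2. → (5, 2)

(5, 2)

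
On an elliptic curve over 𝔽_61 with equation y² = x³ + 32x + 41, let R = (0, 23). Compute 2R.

(36, 5)

tangent at (0, 23): λ = (3·0² + 32)/(2·23) ≡ 32/46. 46⁻¹ ≡ 4 (mod 61) since 46·4 = 184 ≡ 1, so λ ≡ 32·4 ≡ 6.
  x = λ² - 0 - 0 = 36 - 0 ≡ 36; y = λ·(0 - 36) - 23 ≡ 5. → (36, 5)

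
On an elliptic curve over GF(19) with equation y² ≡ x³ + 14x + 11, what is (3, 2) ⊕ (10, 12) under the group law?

(3, 2) + (10, 12). λ = (12 - 2)/(10 - 3) ≡ 10/7 mod 19. 7⁻¹ ≡ 11 (mod 19) since 7·11 = 77 ≡ 1, so λ ≡ 15.
  x = λ² - 3 - 10 = 225 - 13 ≡ 3; y = λ·(3 - 3) - 2 ≡ 17. → (3, 17)

(3, 17)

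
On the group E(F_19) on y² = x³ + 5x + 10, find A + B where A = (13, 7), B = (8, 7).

(13, 7) + (8, 7). λ = (7 - 7)/(8 - 13) ≡ 0/14 mod 19. 14⁻¹ ≡ 15 (mod 19) since 14·15 = 210 ≡ 1, so λ ≡ 0.
  x = λ² - 13 - 8 = 0 - 21 ≡ 17; y = λ·(13 - 17) - 7 ≡ 12. → (17, 12)

(17, 12)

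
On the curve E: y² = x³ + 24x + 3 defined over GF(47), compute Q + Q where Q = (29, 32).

(14, 34)

tangent at (29, 32): λ = (3·29² + 24)/(2·32) ≡ 9/17. 17⁻¹ ≡ 36 (mod 47), so λ ≡ 9·36 ≡ 42.
  x = λ² - 29 - 29 = 1764 - 58 ≡ 14; y = λ·(29 - 14) - 32 ≡ 34. → (14, 34)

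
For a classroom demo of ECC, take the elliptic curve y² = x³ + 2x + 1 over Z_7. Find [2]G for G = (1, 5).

tangent at (1, 5): λ = (3·1² + 2)/(2·5) ≡ 5/3. 3⁻¹ ≡ 5 (mod 7), so λ ≡ 5·5 ≡ 4.
  x = λ² - 1 - 1 = 16 - 2 ≡ 0; y = λ·(1 - 0) - 5 ≡ 6. → (0, 6)

(0, 6)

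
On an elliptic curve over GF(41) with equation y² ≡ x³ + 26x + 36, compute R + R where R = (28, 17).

(26, 24)

tangent at (28, 17): λ = (3·28² + 26)/(2·17) ≡ 0/34. 34⁻¹ ≡ 35 (mod 41), so λ ≡ 0·35 ≡ 0.
  x = λ² - 28 - 28 = 0 - 56 ≡ 26; y = λ·(28 - 26) - 17 ≡ 24. → (26, 24)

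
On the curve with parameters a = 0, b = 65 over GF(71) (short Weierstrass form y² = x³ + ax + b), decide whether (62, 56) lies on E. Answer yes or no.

no

y² = 56² ≡ 12; x³ + 0x + 65 = 238393 ≡ 46 (mod 71). 12 ≠ 46.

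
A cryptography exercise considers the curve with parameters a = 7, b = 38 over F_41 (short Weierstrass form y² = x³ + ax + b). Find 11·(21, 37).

(36, 40)

Write P = (21, 37).
Double-and-add on 11 = (1011)₂. Start with P = (21, 37) for the leading 1-bit.
double: tangent at (21, 37): λ = (3·21² + 7)/(2·37) ≡ 18/33. 33⁻¹ ≡ 5 (mod 41), so λ ≡ 18·5 ≡ 8.
  x = λ² - 21 - 21 = 64 - 42 ≡ 22; y = λ·(21 - 22) - 37 ≡ 37. → (22, 37)
double: tangent at (22, 37): λ = (3·22² + 7)/(2·37) ≡ 24/33. 33⁻¹ ≡ 5 (mod 41) since 33·5 = 165 ≡ 1, so λ ≡ 24·5 ≡ 38.
  x = λ² - 22 - 22 = 1444 - 44 ≡ 6; y = λ·(22 - 6) - 37 ≡ 38. → (6, 38)
add P: (6, 38) + (21, 37). λ = (37 - 38)/(21 - 6) ≡ 40/15 mod 41. 15⁻¹ ≡ 11 (mod 41) since 15·11 = 165 ≡ 1, so λ ≡ 30.
  x = λ² - 6 - 21 = 900 - 27 ≡ 12; y = λ·(6 - 12) - 38 ≡ 28. → (12, 28)
double: tangent at (12, 28): λ = (3·12² + 7)/(2·28) ≡ 29/15. 15⁻¹ ≡ 11 (mod 41) since 15·11 = 165 ≡ 1, so λ ≡ 29·11 ≡ 32.
  x = λ² - 12 - 12 = 1024 - 24 ≡ 16; y = λ·(12 - 16) - 28 ≡ 8. → (16, 8)
add P: (16, 8) + (21, 37). λ = (37 - 8)/(21 - 16) ≡ 29/5 mod 41. 5⁻¹ ≡ 33 (mod 41) since 5·33 = 165 ≡ 1, so λ ≡ 14.
  x = λ² - 16 - 21 = 196 - 37 ≡ 36; y = λ·(16 - 36) - 8 ≡ 40. → (36, 40)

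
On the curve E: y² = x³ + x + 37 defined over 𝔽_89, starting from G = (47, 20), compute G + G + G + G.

Repeated addition: build up to 4G.
2G: tangent at (47, 20): λ = (3·47² + 1)/(2·20) ≡ 42/40. 40⁻¹ ≡ 69 (mod 89) since 40·69 = 2760 ≡ 1, so λ ≡ 42·69 ≡ 50.
  x = λ² - 47 - 47 = 2500 - 94 ≡ 3; y = λ·(47 - 3) - 20 ≡ 44. → (3, 44)
3G: (3, 44) + (47, 20). λ = (20 - 44)/(47 - 3) ≡ 65/44 mod 89. 44⁻¹ ≡ 87 (mod 89), so λ ≡ 48.
  x = λ² - 3 - 47 = 2304 - 50 ≡ 29; y = λ·(3 - 29) - 44 ≡ 43. → (29, 43)
4G: (29, 43) + (47, 20). λ = (20 - 43)/(47 - 29) ≡ 66/18 mod 89. 18⁻¹ ≡ 5 (mod 89), so λ ≡ 63.
  x = λ² - 29 - 47 = 3969 - 76 ≡ 66; y = λ·(29 - 66) - 43 ≡ 29. → (66, 29)

(66, 29)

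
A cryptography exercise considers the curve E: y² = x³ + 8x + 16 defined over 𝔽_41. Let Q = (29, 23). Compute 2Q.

tangent at (29, 23): λ = (3·29² + 8)/(2·23) ≡ 30/5. 5⁻¹ ≡ 33 (mod 41), so λ ≡ 30·33 ≡ 6.
  x = λ² - 29 - 29 = 36 - 58 ≡ 19; y = λ·(29 - 19) - 23 ≡ 37. → (19, 37)

(19, 37)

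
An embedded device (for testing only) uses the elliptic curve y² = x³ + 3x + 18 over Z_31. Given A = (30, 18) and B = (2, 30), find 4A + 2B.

(2, 30)

First 4A:
Double-and-add on 4 = (100)₂. Start with A = (30, 18) for the leading 1-bit.
double: tangent at (30, 18): λ = (3·30² + 3)/(2·18) ≡ 6/5. 5⁻¹ ≡ 25 (mod 31), so λ ≡ 6·25 ≡ 26.
  x = λ² - 30 - 30 = 676 - 60 ≡ 27; y = λ·(30 - 27) - 18 ≡ 29. → (27, 29)
double: tangent at (27, 29): λ = (3·27² + 3)/(2·29) ≡ 20/27. 27⁻¹ ≡ 23 (mod 31), so λ ≡ 20·23 ≡ 26.
  x = λ² - 27 - 27 = 676 - 54 ≡ 2; y = λ·(27 - 2) - 29 ≡ 1. → (2, 1)
4A = (2, 1).
Next 2B:
Repeated addition: build up to 2B.
2B: tangent at (2, 30): λ = (3·2² + 3)/(2·30) ≡ 15/29. 29⁻¹ ≡ 15 (mod 31) since 29·15 = 435 ≡ 1, so λ ≡ 15·15 ≡ 8.
  x = λ² - 2 - 2 = 64 - 4 ≡ 29; y = λ·(2 - 29) - 30 ≡ 2. → (29, 2)
2B = (29, 2).
Finally 4A + 2B:
(2, 1) + (29, 2). λ = (2 - 1)/(29 - 2) ≡ 1/27 mod 31. 27⁻¹ ≡ 23 (mod 31), so λ ≡ 23.
  x = λ² - 2 - 29 = 529 - 31 ≡ 2; y = λ·(2 - 2) - 1 ≡ 30. → (2, 30)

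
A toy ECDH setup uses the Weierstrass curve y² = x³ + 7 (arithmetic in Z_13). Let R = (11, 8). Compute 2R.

(7, 8)

tangent at (11, 8): λ = (3·11² + 0)/(2·8) ≡ 12/3. 3⁻¹ ≡ 9 (mod 13), so λ ≡ 12·9 ≡ 4.
  x = λ² - 11 - 11 = 16 - 22 ≡ 7; y = λ·(11 - 7) - 8 ≡ 8. → (7, 8)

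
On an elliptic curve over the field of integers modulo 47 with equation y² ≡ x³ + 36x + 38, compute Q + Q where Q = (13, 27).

(30, 24)

tangent at (13, 27): λ = (3·13² + 36)/(2·27) ≡ 26/7. 7⁻¹ ≡ 27 (mod 47) since 7·27 = 189 ≡ 1, so λ ≡ 26·27 ≡ 44.
  x = λ² - 13 - 13 = 1936 - 26 ≡ 30; y = λ·(13 - 30) - 27 ≡ 24. → (30, 24)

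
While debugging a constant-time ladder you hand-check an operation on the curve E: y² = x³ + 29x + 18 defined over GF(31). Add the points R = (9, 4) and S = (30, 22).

(25, 0)

(9, 4) + (30, 22). λ = (22 - 4)/(30 - 9) ≡ 18/21 mod 31. 21⁻¹ ≡ 3 (mod 31), so λ ≡ 23.
  x = λ² - 9 - 30 = 529 - 39 ≡ 25; y = λ·(9 - 25) - 4 ≡ 0. → (25, 0)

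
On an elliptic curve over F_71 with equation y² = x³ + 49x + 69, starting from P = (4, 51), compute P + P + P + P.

Repeated addition: build up to 4P.
2P: tangent at (4, 51): λ = (3·4² + 49)/(2·51) ≡ 26/31. 31⁻¹ ≡ 55 (mod 71) since 31·55 = 1705 ≡ 1, so λ ≡ 26·55 ≡ 10.
  x = λ² - 4 - 4 = 100 - 8 ≡ 21; y = λ·(4 - 21) - 51 ≡ 63. → (21, 63)
3P: (21, 63) + (4, 51). λ = (51 - 63)/(4 - 21) ≡ 59/54 mod 71. 54⁻¹ ≡ 25 (mod 71) since 54·25 = 1350 ≡ 1, so λ ≡ 55.
  x = λ² - 21 - 4 = 3025 - 25 ≡ 18; y = λ·(21 - 18) - 63 ≡ 31. → (18, 31)
4P: (18, 31) + (4, 51). λ = (51 - 31)/(4 - 18) ≡ 20/57 mod 71. 57⁻¹ ≡ 5 (mod 71) since 57·5 = 285 ≡ 1, so λ ≡ 29.
  x = λ² - 18 - 4 = 841 - 22 ≡ 38; y = λ·(18 - 38) - 31 ≡ 28. → (38, 28)

(38, 28)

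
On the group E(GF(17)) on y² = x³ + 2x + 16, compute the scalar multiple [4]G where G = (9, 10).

O

Repeated addition: build up to 4G.
2G: tangent at (9, 10): λ = (3·9² + 2)/(2·10) ≡ 7/3. 3⁻¹ ≡ 6 (mod 17) since 3·6 = 18 ≡ 1, so λ ≡ 7·6 ≡ 8.
  x = λ² - 9 - 9 = 64 - 18 ≡ 12; y = λ·(9 - 12) - 10 ≡ 0. → (12, 0)
3G: (12, 0) + (9, 10). λ = (10 - 0)/(9 - 12) ≡ 10/14 mod 17. 14⁻¹ ≡ 11 (mod 17) since 14·11 = 154 ≡ 1, so λ ≡ 8.
  x = λ² - 12 - 9 = 64 - 21 ≡ 9; y = λ·(12 - 9) - 0 ≡ 7. → (9, 7)
4G: (9, 7) + (9, 10): same x and y₁ ≡ -y₂, so the sum is the point at infinity.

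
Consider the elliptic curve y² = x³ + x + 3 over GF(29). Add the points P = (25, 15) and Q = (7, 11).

(6, 15)

(25, 15) + (7, 11). λ = (11 - 15)/(7 - 25) ≡ 25/11 mod 29. 11⁻¹ ≡ 8 (mod 29), so λ ≡ 26.
  x = λ² - 25 - 7 = 676 - 32 ≡ 6; y = λ·(25 - 6) - 15 ≡ 15. → (6, 15)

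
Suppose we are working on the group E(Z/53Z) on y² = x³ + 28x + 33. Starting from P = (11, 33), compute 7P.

(18, 50)

Repeated addition: build up to 7P.
2P: tangent at (11, 33): λ = (3·11² + 28)/(2·33) ≡ 20/13. 13⁻¹ ≡ 49 (mod 53), so λ ≡ 20·49 ≡ 26.
  x = λ² - 11 - 11 = 676 - 22 ≡ 18; y = λ·(11 - 18) - 33 ≡ 50. → (18, 50)
3P: (18, 50) + (11, 33). λ = (33 - 50)/(11 - 18) ≡ 36/46 mod 53. 46⁻¹ ≡ 15 (mod 53), so λ ≡ 10.
  x = λ² - 18 - 11 = 100 - 29 ≡ 18; y = λ·(18 - 18) - 50 ≡ 3. → (18, 3)
4P: (18, 3) + (11, 33). λ = (33 - 3)/(11 - 18) ≡ 30/46 mod 53. 46⁻¹ ≡ 15 (mod 53), so λ ≡ 26.
  x = λ² - 18 - 11 = 676 - 29 ≡ 11; y = λ·(18 - 11) - 3 ≡ 20. → (11, 20)
5P: (11, 20) + (11, 33): same x and y₁ ≡ -y₂, so the sum is O.
6P: O + (11, 33) = (11, 33) (identity).
7P: tangent at (11, 33): λ = (3·11² + 28)/(2·33) ≡ 20/13. 13⁻¹ ≡ 49 (mod 53), so λ ≡ 20·49 ≡ 26.
  x = λ² - 11 - 11 = 676 - 22 ≡ 18; y = λ·(11 - 18) - 33 ≡ 50. → (18, 50)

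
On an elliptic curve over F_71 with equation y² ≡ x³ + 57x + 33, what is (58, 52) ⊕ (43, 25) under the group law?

(13, 29)

(58, 52) + (43, 25). λ = (25 - 52)/(43 - 58) ≡ 44/56 mod 71. 56⁻¹ ≡ 52 (mod 71), so λ ≡ 16.
  x = λ² - 58 - 43 = 256 - 101 ≡ 13; y = λ·(58 - 13) - 52 ≡ 29. → (13, 29)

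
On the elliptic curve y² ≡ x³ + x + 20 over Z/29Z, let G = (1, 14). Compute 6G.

(20, 6)

Repeated addition: build up to 6G.
2G: tangent at (1, 14): λ = (3·1² + 1)/(2·14) ≡ 4/28. 28⁻¹ ≡ 28 (mod 29) since 28·28 = 784 ≡ 1, so λ ≡ 4·28 ≡ 25.
  x = λ² - 1 - 1 = 625 - 2 ≡ 14; y = λ·(1 - 14) - 14 ≡ 9. → (14, 9)
3G: (14, 9) + (1, 14). λ = (14 - 9)/(1 - 14) ≡ 5/16 mod 29. 16⁻¹ ≡ 20 (mod 29), so λ ≡ 13.
  x = λ² - 14 - 1 = 169 - 15 ≡ 9; y = λ·(14 - 9) - 9 ≡ 27. → (9, 27)
4G: (9, 27) + (1, 14). λ = (14 - 27)/(1 - 9) ≡ 16/21 mod 29. 21⁻¹ ≡ 18 (mod 29) since 21·18 = 378 ≡ 1, so λ ≡ 27.
  x = λ² - 9 - 1 = 729 - 10 ≡ 23; y = λ·(9 - 23) - 27 ≡ 1. → (23, 1)
5G: (23, 1) + (1, 14). λ = (14 - 1)/(1 - 23) ≡ 13/7 mod 29. 7⁻¹ ≡ 25 (mod 29), so λ ≡ 6.
  x = λ² - 23 - 1 = 36 - 24 ≡ 12; y = λ·(23 - 12) - 1 ≡ 7. → (12, 7)
6G: (12, 7) + (1, 14). λ = (14 - 7)/(1 - 12) ≡ 7/18 mod 29. 18⁻¹ ≡ 21 (mod 29) since 18·21 = 378 ≡ 1, so λ ≡ 2.
  x = λ² - 12 - 1 = 4 - 13 ≡ 20; y = λ·(12 - 20) - 7 ≡ 6. → (20, 6)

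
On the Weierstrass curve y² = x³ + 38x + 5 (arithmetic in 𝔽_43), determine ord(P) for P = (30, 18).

2P: tangent at (30, 18): λ = (3·30² + 38)/(2·18) ≡ 29/36. 36⁻¹ ≡ 6 (mod 43), so λ ≡ 29·6 ≡ 2.
  x = λ² - 30 - 30 = 4 - 60 ≡ 30; y = λ·(30 - 30) - 18 ≡ 25. → (30, 25)
3P: (30, 25) + (30, 18): same x and y₁ ≡ -y₂, so the sum is O.
3P = O, so the order is 3.

3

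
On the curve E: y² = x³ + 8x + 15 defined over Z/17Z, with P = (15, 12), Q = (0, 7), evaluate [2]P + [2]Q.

(13, 15)

First 2P:
Repeated addition: build up to 2P.
2P: tangent at (15, 12): λ = (3·15² + 8)/(2·12) ≡ 3/7. 7⁻¹ ≡ 5 (mod 17), so λ ≡ 3·5 ≡ 15.
  x = λ² - 15 - 15 = 225 - 30 ≡ 8; y = λ·(15 - 8) - 12 ≡ 8. → (8, 8)
2P = (8, 8).
Next 2Q:
Repeated addition: build up to 2Q.
2Q: tangent at (0, 7): λ = (3·0² + 8)/(2·7) ≡ 8/14. 14⁻¹ ≡ 11 (mod 17) since 14·11 = 154 ≡ 1, so λ ≡ 8·11 ≡ 3.
  x = λ² - 0 - 0 = 9 - 0 ≡ 9; y = λ·(0 - 9) - 7 ≡ 0. → (9, 0)
2Q = (9, 0).
Finally 2P + 2Q:
(8, 8) + (9, 0). λ = (0 - 8)/(9 - 8) ≡ 9/1 mod 17. 1⁻¹ ≡ 1 (mod 17) since 1·1 = 1 ≡ 1, so λ ≡ 9.
  x = λ² - 8 - 9 = 81 - 17 ≡ 13; y = λ·(8 - 13) - 8 ≡ 15. → (13, 15)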